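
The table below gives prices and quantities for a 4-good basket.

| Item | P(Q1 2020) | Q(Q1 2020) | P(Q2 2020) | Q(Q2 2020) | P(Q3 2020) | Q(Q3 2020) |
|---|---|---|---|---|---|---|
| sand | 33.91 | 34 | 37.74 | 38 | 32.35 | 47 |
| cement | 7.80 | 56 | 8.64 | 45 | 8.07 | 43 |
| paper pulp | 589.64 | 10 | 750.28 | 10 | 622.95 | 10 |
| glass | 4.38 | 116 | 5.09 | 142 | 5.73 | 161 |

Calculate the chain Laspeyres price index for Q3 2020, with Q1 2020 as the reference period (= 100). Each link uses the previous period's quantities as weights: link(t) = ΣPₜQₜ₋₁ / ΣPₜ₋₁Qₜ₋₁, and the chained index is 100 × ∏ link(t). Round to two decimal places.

106.00

Link Q1 2020→Q2 2020:
ΣP(Q2 2020)Q(Q1 2020) = 37.74×34 + 8.64×56 + 750.28×10 + 5.09×116 = 1283.16 + 483.84 + 7502.8 + 590.44 = 9860.24
ΣP(Q1 2020)Q(Q1 2020) = 33.91×34 + 7.80×56 + 589.64×10 + 4.38×116 = 1152.94 + 436.8 + 5896.4 + 508.08 = 7994.22
link = 9860.24/7994.22 = 1.233421
Link Q2 2020→Q3 2020:
ΣP(Q3 2020)Q(Q2 2020) = 32.35×38 + 8.07×45 + 622.95×10 + 5.73×142 = 1229.3 + 363.15 + 6229.5 + 813.66 = 8635.61
ΣP(Q2 2020)Q(Q2 2020) = 37.74×38 + 8.64×45 + 750.28×10 + 5.09×142 = 1434.12 + 388.8 + 7502.8 + 722.78 = 10048.5
link = 8635.61/10048.5 = 0.859393
Chained index = 100 × 1.233421 × 0.859393 = 105.9993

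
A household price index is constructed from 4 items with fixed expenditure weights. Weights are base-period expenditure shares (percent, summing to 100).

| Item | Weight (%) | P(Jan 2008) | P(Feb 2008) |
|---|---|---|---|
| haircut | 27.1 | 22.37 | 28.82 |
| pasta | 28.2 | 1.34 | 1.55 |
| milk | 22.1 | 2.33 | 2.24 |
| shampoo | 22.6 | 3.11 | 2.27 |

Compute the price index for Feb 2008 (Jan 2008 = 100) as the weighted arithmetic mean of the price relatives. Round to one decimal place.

haircut: 27.1 × (28.82/22.37) = 27.1 × 1.288333 = 34.9138
pasta: 28.2 × (1.55/1.34) = 28.2 × 1.156716 = 32.6194
milk: 22.1 × (2.24/2.33) = 22.1 × 0.961373 = 21.2464
shampoo: 22.6 × (2.27/3.11) = 22.6 × 0.729904 = 16.4958
Index = Σ wᵢ·(p₁ᵢ/p₀ᵢ) = 34.9138 + 32.6194 + 21.2464 + 16.4958 = 105.2754

105.3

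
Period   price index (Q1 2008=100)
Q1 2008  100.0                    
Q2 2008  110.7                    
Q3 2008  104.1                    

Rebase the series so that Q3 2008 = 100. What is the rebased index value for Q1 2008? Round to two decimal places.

Rebased(Q1 2008) = 100.0 / 104.1 × 100 = 96.0615

96.06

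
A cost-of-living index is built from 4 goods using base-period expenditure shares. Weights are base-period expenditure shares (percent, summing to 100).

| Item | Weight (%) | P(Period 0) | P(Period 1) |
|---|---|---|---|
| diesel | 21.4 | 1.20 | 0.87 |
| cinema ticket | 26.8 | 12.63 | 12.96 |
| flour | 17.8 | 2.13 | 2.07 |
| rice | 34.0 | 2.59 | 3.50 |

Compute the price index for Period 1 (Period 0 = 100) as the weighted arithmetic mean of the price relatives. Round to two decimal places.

106.26

diesel: 21.4 × (0.87/1.20) = 21.4 × 0.725000 = 15.5150
cinema ticket: 26.8 × (12.96/12.63) = 26.8 × 1.026128 = 27.5002
flour: 17.8 × (2.07/2.13) = 17.8 × 0.971831 = 17.2986
rice: 34.0 × (3.50/2.59) = 34.0 × 1.351351 = 45.9459
Index = Σ wᵢ·(p₁ᵢ/p₀ᵢ) = 15.5150 + 27.5002 + 17.2986 + 45.9459 = 106.2598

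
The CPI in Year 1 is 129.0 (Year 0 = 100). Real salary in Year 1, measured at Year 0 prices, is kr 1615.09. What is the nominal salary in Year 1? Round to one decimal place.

2083.5

Nominal = Real × (Index/100) = 1615.09 × (129.0/100)
        = 1615.09 × 1.290 = 2083.4661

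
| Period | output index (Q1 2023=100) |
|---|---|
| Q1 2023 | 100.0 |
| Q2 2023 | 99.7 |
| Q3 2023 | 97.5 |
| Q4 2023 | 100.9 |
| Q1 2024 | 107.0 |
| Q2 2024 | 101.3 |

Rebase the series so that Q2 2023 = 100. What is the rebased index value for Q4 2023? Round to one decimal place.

Rebased(Q4 2023) = 100.9 / 99.7 × 100 = 101.2036

101.2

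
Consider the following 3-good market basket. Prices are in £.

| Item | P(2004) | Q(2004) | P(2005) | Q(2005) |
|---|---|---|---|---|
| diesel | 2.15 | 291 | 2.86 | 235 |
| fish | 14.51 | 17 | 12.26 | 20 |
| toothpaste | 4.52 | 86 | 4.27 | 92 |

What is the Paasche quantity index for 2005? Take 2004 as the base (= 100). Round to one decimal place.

93.1

Paasche quantity index uses current-period prices as weights.
ΣP(2005)·Q(2005) = 2.86×235 + 12.26×20 + 4.27×92 = 672.1 + 245.2 + 392.84 = 1310.14
ΣP(2005)·Q(2004) = 2.86×291 + 12.26×17 + 4.27×86 = 832.26 + 208.42 + 367.22 = 1407.9
Index = 1310.14 / 1407.9 × 100 = 93.0563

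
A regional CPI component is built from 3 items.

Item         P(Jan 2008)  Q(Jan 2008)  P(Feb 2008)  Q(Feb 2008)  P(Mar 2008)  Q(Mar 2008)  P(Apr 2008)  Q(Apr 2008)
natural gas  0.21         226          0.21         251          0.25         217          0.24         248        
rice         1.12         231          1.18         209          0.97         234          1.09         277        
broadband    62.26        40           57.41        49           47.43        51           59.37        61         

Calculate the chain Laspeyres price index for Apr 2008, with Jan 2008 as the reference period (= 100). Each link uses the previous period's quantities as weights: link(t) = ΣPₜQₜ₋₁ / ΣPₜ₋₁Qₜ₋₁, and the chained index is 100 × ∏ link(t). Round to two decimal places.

Link Jan 2008→Feb 2008:
ΣP(Feb 2008)Q(Jan 2008) = 0.21×226 + 1.18×231 + 57.41×40 = 47.46 + 272.58 + 2296.4 = 2616.44
ΣP(Jan 2008)Q(Jan 2008) = 0.21×226 + 1.12×231 + 62.26×40 = 47.46 + 258.72 + 2490.4 = 2796.58
link = 2616.44/2796.58 = 0.935586
Link Feb 2008→Mar 2008:
ΣP(Mar 2008)Q(Feb 2008) = 0.25×251 + 0.97×209 + 47.43×49 = 62.75 + 202.73 + 2324.07 = 2589.55
ΣP(Feb 2008)Q(Feb 2008) = 0.21×251 + 1.18×209 + 57.41×49 = 52.71 + 246.62 + 2813.09 = 3112.42
link = 2589.55/3112.42 = 0.832005
Link Mar 2008→Apr 2008:
ΣP(Apr 2008)Q(Mar 2008) = 0.24×217 + 1.09×234 + 59.37×51 = 52.08 + 255.06 + 3027.87 = 3335.01
ΣP(Mar 2008)Q(Mar 2008) = 0.25×217 + 0.97×234 + 47.43×51 = 54.25 + 226.98 + 2418.93 = 2700.16
link = 3335.01/2700.16 = 1.235116
Chained index = 100 × 0.935586 × 0.832005 × 1.235116 = 96.1429

96.14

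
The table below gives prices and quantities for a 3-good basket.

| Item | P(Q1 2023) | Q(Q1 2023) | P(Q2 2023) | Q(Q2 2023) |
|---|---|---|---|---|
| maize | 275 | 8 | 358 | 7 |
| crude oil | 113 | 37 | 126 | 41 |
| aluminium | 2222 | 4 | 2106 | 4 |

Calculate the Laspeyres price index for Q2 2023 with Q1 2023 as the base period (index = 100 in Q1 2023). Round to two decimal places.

Laspeyres price index uses base-period quantities as weights.
ΣP(Q2 2023)·Q(Q1 2023) = 358×8 + 126×37 + 2106×4 = 2864 + 4662 + 8424 = 15950
ΣP(Q1 2023)·Q(Q1 2023) = 275×8 + 113×37 + 2222×4 = 2200 + 4181 + 8888 = 15269
Index = 15950 / 15269 × 100 = 104.4600

104.46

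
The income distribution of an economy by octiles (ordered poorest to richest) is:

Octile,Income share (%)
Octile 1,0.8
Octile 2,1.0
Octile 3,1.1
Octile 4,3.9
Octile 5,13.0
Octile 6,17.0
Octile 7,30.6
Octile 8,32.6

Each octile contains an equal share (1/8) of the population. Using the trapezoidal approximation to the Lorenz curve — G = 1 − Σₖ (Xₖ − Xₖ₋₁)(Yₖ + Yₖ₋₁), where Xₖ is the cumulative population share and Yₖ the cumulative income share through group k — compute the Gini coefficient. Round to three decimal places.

Cumulative income shares Yₖ: 0.0080, 0.0180, 0.0290, 0.0680, 0.1980, 0.3680, 0.6740, 1.0000
Σ (Xₖ−Xₖ₋₁)(Yₖ+Yₖ₋₁) = (1/8)(0.0080+0.0000) + (1/8)(0.0180+0.0080) + (1/8)(0.0290+0.0180) + (1/8)(0.0680+0.0290) + (1/8)(0.1980+0.0680) + (1/8)(0.3680+0.1980) + (1/8)(0.6740+0.3680) + (1/8)(1.0000+0.6740)
  = 0.0010 + 0.0033 + 0.0059 + 0.0121 + 0.0333 + 0.0708 + 0.1302 + 0.2092 = 0.4657
G = 1 − 0.4657 = 0.5343

0.534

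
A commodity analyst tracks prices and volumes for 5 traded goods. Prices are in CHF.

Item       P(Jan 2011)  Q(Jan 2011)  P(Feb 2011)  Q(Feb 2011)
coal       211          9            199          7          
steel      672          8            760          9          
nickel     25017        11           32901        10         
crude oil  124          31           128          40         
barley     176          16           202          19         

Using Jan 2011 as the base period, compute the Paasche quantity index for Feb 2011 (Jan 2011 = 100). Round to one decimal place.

91.8

Paasche quantity index uses current-period prices as weights.
ΣP(Feb 2011)·Q(Feb 2011) = 199×7 + 760×9 + 32901×10 + 128×40 + 202×19 = 1393 + 6840 + 329010 + 5120 + 3838 = 346201
ΣP(Feb 2011)·Q(Jan 2011) = 199×9 + 760×8 + 32901×11 + 128×31 + 202×16 = 1791 + 6080 + 361911 + 3968 + 3232 = 376982
Index = 346201 / 376982 × 100 = 91.8349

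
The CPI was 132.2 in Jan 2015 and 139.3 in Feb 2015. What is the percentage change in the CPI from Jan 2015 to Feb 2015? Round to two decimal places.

Change = (139.3 − 132.2) / 132.2 × 100
       = 7.1 / 132.2 × 100 = 5.3707%

5.37%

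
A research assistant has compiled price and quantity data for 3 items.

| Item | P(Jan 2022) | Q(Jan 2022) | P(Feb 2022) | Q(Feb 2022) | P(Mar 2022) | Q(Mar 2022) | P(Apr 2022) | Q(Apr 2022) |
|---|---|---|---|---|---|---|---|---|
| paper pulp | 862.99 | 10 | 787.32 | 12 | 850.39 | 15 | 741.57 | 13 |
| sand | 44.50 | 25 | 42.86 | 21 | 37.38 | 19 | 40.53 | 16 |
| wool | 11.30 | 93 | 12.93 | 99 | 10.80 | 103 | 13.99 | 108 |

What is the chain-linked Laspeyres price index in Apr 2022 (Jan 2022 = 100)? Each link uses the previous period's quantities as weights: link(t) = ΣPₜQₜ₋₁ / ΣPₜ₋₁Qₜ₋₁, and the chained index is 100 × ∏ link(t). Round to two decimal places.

Link Jan 2022→Feb 2022:
ΣP(Feb 2022)Q(Jan 2022) = 787.32×10 + 42.86×25 + 12.93×93 = 7873.2 + 1071.5 + 1202.49 = 10147.19
ΣP(Jan 2022)Q(Jan 2022) = 862.99×10 + 44.50×25 + 11.30×93 = 8629.9 + 1112.5 + 1050.9 = 10793.3
link = 10147.19/10793.3 = 0.940138
Link Feb 2022→Mar 2022:
ΣP(Mar 2022)Q(Feb 2022) = 850.39×12 + 37.38×21 + 10.80×99 = 10204.68 + 784.98 + 1069.2 = 12058.86
ΣP(Feb 2022)Q(Feb 2022) = 787.32×12 + 42.86×21 + 12.93×99 = 9447.84 + 900.06 + 1280.07 = 11627.97
link = 12058.86/11627.97 = 1.037056
Link Mar 2022→Apr 2022:
ΣP(Apr 2022)Q(Mar 2022) = 741.57×15 + 40.53×19 + 13.99×103 = 11123.55 + 770.07 + 1440.97 = 13334.59
ΣP(Mar 2022)Q(Mar 2022) = 850.39×15 + 37.38×19 + 10.80×103 = 12755.85 + 710.22 + 1112.4 = 14578.47
link = 13334.59/14578.47 = 0.914677
Chained index = 100 × 0.940138 × 1.037056 × 0.914677 = 89.1788

89.18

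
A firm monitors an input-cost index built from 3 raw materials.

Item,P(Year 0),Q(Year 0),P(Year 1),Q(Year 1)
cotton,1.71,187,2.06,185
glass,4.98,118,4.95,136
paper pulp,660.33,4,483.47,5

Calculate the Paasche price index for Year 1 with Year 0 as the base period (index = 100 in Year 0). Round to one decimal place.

80.8

Paasche price index uses current-period quantities as weights.
ΣP(Year 1)·Q(Year 1) = 2.06×185 + 4.95×136 + 483.47×5 = 381.1 + 673.2 + 2417.35 = 3471.65
ΣP(Year 0)·Q(Year 1) = 1.71×185 + 4.98×136 + 660.33×5 = 316.35 + 677.28 + 3301.65 = 4295.28
Index = 3471.65 / 4295.28 × 100 = 80.8248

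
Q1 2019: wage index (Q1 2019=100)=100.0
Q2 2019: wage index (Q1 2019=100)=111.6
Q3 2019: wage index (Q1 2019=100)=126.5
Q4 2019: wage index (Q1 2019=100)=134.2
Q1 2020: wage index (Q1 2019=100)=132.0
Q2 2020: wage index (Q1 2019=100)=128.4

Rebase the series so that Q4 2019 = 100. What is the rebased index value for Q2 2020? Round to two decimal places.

95.68

Rebased(Q2 2020) = 128.4 / 134.2 × 100 = 95.6781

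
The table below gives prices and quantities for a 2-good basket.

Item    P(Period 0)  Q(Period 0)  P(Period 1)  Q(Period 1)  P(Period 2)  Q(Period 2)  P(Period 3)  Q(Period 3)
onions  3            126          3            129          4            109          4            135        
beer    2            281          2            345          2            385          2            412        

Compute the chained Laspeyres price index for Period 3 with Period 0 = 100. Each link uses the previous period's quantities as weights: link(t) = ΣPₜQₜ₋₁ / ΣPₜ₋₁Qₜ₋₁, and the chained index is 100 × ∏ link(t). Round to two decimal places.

Link Period 0→Period 1:
ΣP(Period 1)Q(Period 0) = 3×126 + 2×281 = 378 + 562 = 940
ΣP(Period 0)Q(Period 0) = 3×126 + 2×281 = 378 + 562 = 940
link = 940/940 = 1.000000
Link Period 1→Period 2:
ΣP(Period 2)Q(Period 1) = 4×129 + 2×345 = 516 + 690 = 1206
ΣP(Period 1)Q(Period 1) = 3×129 + 2×345 = 387 + 690 = 1077
link = 1206/1077 = 1.119777
Link Period 2→Period 3:
ΣP(Period 3)Q(Period 2) = 4×109 + 2×385 = 436 + 770 = 1206
ΣP(Period 2)Q(Period 2) = 4×109 + 2×385 = 436 + 770 = 1206
link = 1206/1206 = 1.000000
Chained index = 100 × 1.000000 × 1.119777 × 1.000000 = 111.9777

111.98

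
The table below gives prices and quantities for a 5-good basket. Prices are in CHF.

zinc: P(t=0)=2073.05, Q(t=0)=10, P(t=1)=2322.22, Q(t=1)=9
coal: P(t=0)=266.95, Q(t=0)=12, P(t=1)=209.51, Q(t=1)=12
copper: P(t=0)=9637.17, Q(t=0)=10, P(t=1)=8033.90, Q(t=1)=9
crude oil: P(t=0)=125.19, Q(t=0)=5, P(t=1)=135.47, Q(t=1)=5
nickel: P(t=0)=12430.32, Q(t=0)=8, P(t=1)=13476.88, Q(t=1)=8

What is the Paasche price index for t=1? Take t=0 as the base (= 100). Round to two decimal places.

97.87

Paasche price index uses current-period quantities as weights.
ΣP(t=1)·Q(t=1) = 2322.22×9 + 209.51×12 + 8033.90×9 + 135.47×5 + 13476.88×8 = 20899.98 + 2514.12 + 72305.1 + 677.35 + 107815.04 = 204211.59
ΣP(t=0)·Q(t=1) = 2073.05×9 + 266.95×12 + 9637.17×9 + 125.19×5 + 12430.32×8 = 18657.45 + 3203.4 + 86734.53 + 625.95 + 99442.56 = 208663.89
Index = 204211.59 / 208663.89 × 100 = 97.8663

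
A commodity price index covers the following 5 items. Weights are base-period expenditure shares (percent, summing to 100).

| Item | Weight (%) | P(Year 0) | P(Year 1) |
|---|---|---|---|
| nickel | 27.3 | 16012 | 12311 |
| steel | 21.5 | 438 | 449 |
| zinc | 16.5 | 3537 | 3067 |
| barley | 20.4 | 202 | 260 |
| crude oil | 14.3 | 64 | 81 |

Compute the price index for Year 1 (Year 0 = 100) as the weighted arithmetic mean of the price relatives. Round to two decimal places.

nickel: 27.3 × (12311/16012) = 27.3 × 0.768861 = 20.9899
steel: 21.5 × (449/438) = 21.5 × 1.025114 = 22.0400
zinc: 16.5 × (3067/3537) = 16.5 × 0.867119 = 14.3075
barley: 20.4 × (260/202) = 20.4 × 1.287129 = 26.2574
crude oil: 14.3 × (81/64) = 14.3 × 1.265625 = 18.0984
Index = Σ wᵢ·(p₁ᵢ/p₀ᵢ) = 20.9899 + 22.0400 + 14.3075 + 26.2574 + 18.0984 = 101.6932

101.69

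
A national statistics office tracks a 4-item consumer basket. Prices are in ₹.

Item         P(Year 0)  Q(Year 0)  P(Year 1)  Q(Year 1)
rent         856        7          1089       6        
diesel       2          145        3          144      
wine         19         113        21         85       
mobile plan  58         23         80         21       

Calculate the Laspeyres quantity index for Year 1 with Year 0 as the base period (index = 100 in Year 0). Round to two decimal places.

84.57

Laspeyres quantity index uses base-period prices as weights.
ΣP(Year 0)·Q(Year 1) = 856×6 + 2×144 + 19×85 + 58×21 = 5136 + 288 + 1615 + 1218 = 8257
ΣP(Year 0)·Q(Year 0) = 856×7 + 2×145 + 19×113 + 58×23 = 5992 + 290 + 2147 + 1334 = 9763
Index = 8257 / 9763 × 100 = 84.5744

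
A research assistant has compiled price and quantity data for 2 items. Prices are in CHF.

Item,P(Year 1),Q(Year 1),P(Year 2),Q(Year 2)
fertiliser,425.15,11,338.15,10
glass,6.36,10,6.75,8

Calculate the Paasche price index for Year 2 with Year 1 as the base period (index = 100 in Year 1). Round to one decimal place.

Paasche price index uses current-period quantities as weights.
ΣP(Year 2)·Q(Year 2) = 338.15×10 + 6.75×8 = 3381.5 + 54 = 3435.5
ΣP(Year 1)·Q(Year 2) = 425.15×10 + 6.36×8 = 4251.5 + 50.88 = 4302.38
Index = 3435.5 / 4302.38 × 100 = 79.8512

79.9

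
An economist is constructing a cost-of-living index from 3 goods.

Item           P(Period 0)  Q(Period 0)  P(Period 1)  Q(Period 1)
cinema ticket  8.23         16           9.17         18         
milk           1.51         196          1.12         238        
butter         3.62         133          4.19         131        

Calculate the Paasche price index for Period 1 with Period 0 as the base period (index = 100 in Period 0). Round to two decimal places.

Paasche price index uses current-period quantities as weights.
ΣP(Period 1)·Q(Period 1) = 9.17×18 + 1.12×238 + 4.19×131 = 165.06 + 266.56 + 548.89 = 980.51
ΣP(Period 0)·Q(Period 1) = 8.23×18 + 1.51×238 + 3.62×131 = 148.14 + 359.38 + 474.22 = 981.74
Index = 980.51 / 981.74 × 100 = 99.8747

99.87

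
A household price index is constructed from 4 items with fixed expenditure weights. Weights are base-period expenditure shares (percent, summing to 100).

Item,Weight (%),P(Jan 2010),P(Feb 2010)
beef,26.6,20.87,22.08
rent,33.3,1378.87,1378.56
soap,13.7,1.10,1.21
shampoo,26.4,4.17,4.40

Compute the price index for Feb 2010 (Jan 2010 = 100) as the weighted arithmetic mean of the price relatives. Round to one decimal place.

104.4

beef: 26.6 × (22.08/20.87) = 26.6 × 1.057978 = 28.1422
rent: 33.3 × (1378.56/1378.87) = 33.3 × 0.999775 = 33.2925
soap: 13.7 × (1.21/1.10) = 13.7 × 1.100000 = 15.0700
shampoo: 26.4 × (4.40/4.17) = 26.4 × 1.055156 = 27.8561
Index = Σ wᵢ·(p₁ᵢ/p₀ᵢ) = 28.1422 + 33.2925 + 15.0700 + 27.8561 = 104.3608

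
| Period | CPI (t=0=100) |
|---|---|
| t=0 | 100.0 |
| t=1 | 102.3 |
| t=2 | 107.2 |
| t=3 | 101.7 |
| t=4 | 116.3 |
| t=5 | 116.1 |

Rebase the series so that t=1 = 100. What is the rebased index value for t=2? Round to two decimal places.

104.79

Rebased(t=2) = 107.2 / 102.3 × 100 = 104.7898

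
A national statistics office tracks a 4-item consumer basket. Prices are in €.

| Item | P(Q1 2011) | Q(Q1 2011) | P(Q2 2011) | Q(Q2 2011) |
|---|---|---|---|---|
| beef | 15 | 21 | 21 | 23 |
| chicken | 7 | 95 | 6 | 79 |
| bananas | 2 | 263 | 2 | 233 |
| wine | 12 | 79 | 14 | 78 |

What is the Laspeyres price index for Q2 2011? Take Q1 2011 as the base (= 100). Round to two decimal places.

Laspeyres price index uses base-period quantities as weights.
ΣP(Q2 2011)·Q(Q1 2011) = 21×21 + 6×95 + 2×263 + 14×79 = 441 + 570 + 526 + 1106 = 2643
ΣP(Q1 2011)·Q(Q1 2011) = 15×21 + 7×95 + 2×263 + 12×79 = 315 + 665 + 526 + 948 = 2454
Index = 2643 / 2454 × 100 = 107.7017

107.70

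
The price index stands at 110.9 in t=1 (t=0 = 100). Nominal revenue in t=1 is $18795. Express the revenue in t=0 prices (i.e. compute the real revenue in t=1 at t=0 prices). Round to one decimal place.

16947.7

Real = Nominal ÷ (Index/100) = 18795 ÷ (110.9/100)
     = 18795 ÷ 1.109 = 16947.7006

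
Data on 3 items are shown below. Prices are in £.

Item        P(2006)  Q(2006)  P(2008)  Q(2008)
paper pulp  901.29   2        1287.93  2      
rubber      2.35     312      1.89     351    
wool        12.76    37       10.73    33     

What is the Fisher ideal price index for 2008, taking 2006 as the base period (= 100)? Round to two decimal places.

118.16

Laspeyres component (base-period weights):
ΣP(2008)Q(2006) = 1287.93×2 + 1.89×312 + 10.73×37 = 2575.86 + 589.68 + 397.01 = 3562.55
ΣP(2006)Q(2006) = 901.29×2 + 2.35×312 + 12.76×37 = 1802.58 + 733.2 + 472.12 = 3007.9
L = 3562.55 / 3007.9 × 100 = 118.4398
Paasche component (current-period weights):
ΣP(2008)Q(2008) = 1287.93×2 + 1.89×351 + 10.73×33 = 2575.86 + 663.39 + 354.09 = 3593.34
ΣP(2006)Q(2008) = 901.29×2 + 2.35×351 + 12.76×33 = 1802.58 + 824.85 + 421.08 = 3048.51
P = 3593.34 / 3048.51 × 100 = 117.8720
Fisher = √(L × P) = √(118.4398 × 117.8720) = 118.1556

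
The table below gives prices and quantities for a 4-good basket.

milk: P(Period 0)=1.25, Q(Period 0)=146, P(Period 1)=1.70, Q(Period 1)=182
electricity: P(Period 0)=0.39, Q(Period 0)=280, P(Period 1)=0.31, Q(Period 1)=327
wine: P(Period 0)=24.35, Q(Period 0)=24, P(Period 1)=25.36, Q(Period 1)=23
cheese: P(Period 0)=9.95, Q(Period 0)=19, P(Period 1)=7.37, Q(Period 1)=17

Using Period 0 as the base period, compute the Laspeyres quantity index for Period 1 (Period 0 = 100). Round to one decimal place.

Laspeyres quantity index uses base-period prices as weights.
ΣP(Period 0)·Q(Period 1) = 1.25×182 + 0.39×327 + 24.35×23 + 9.95×17 = 227.5 + 127.53 + 560.05 + 169.15 = 1084.23
ΣP(Period 0)·Q(Period 0) = 1.25×146 + 0.39×280 + 24.35×24 + 9.95×19 = 182.5 + 109.2 + 584.4 + 189.05 = 1065.15
Index = 1084.23 / 1065.15 × 100 = 101.7913

101.8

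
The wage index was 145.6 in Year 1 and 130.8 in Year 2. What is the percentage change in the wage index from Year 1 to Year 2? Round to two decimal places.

-10.16%

Change = (130.8 − 145.6) / 145.6 × 100
       = -14.8 / 145.6 × 100 = -10.1648%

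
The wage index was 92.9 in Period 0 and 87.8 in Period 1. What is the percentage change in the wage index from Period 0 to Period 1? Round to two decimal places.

-5.49%

Change = (87.8 − 92.9) / 92.9 × 100
       = -5.1 / 92.9 × 100 = -5.4898%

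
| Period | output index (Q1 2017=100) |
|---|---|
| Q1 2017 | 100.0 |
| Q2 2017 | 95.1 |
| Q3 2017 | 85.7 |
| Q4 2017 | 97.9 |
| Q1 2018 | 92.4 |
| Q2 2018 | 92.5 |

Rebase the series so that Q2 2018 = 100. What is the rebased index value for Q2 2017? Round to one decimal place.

Rebased(Q2 2017) = 95.1 / 92.5 × 100 = 102.8108

102.8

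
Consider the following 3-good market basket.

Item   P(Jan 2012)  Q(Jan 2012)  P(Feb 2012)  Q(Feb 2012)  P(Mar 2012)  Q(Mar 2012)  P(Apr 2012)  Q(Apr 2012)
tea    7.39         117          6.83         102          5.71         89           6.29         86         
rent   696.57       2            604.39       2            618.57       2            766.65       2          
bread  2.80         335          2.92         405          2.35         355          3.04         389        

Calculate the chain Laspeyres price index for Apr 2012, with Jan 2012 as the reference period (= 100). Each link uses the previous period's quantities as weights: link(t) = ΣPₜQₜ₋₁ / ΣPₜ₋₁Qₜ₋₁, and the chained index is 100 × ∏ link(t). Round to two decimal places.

103.12

Link Jan 2012→Feb 2012:
ΣP(Feb 2012)Q(Jan 2012) = 6.83×117 + 604.39×2 + 2.92×335 = 799.11 + 1208.78 + 978.2 = 2986.09
ΣP(Jan 2012)Q(Jan 2012) = 7.39×117 + 696.57×2 + 2.80×335 = 864.63 + 1393.14 + 938 = 3195.77
link = 2986.09/3195.77 = 0.934388
Link Feb 2012→Mar 2012:
ΣP(Mar 2012)Q(Feb 2012) = 5.71×102 + 618.57×2 + 2.35×405 = 582.42 + 1237.14 + 951.75 = 2771.31
ΣP(Feb 2012)Q(Feb 2012) = 6.83×102 + 604.39×2 + 2.92×405 = 696.66 + 1208.78 + 1182.6 = 3088.04
link = 2771.31/3088.04 = 0.897433
Link Mar 2012→Apr 2012:
ΣP(Apr 2012)Q(Mar 2012) = 6.29×89 + 766.65×2 + 3.04×355 = 559.81 + 1533.3 + 1079.2 = 3172.31
ΣP(Mar 2012)Q(Mar 2012) = 5.71×89 + 618.57×2 + 2.35×355 = 508.19 + 1237.14 + 834.25 = 2579.58
link = 3172.31/2579.58 = 1.229778
Chained index = 100 × 0.934388 × 0.897433 × 1.229778 = 103.1232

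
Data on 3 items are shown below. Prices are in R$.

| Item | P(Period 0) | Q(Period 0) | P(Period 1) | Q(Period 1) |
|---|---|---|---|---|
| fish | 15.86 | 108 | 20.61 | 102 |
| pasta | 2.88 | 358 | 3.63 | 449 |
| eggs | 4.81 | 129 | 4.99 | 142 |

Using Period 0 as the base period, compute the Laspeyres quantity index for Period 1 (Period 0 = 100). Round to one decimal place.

106.8

Laspeyres quantity index uses base-period prices as weights.
ΣP(Period 0)·Q(Period 1) = 15.86×102 + 2.88×449 + 4.81×142 = 1617.72 + 1293.12 + 683.02 = 3593.86
ΣP(Period 0)·Q(Period 0) = 15.86×108 + 2.88×358 + 4.81×129 = 1712.88 + 1031.04 + 620.49 = 3364.41
Index = 3593.86 / 3364.41 × 100 = 106.8199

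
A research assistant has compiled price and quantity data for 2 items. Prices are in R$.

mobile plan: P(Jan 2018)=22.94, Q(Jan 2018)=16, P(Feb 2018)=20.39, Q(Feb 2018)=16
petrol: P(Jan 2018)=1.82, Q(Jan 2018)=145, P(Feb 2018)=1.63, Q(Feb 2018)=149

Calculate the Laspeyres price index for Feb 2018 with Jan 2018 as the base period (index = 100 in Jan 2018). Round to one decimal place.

89.2

Laspeyres price index uses base-period quantities as weights.
ΣP(Feb 2018)·Q(Jan 2018) = 20.39×16 + 1.63×145 = 326.24 + 236.35 = 562.59
ΣP(Jan 2018)·Q(Jan 2018) = 22.94×16 + 1.82×145 = 367.04 + 263.9 = 630.94
Index = 562.59 / 630.94 × 100 = 89.1670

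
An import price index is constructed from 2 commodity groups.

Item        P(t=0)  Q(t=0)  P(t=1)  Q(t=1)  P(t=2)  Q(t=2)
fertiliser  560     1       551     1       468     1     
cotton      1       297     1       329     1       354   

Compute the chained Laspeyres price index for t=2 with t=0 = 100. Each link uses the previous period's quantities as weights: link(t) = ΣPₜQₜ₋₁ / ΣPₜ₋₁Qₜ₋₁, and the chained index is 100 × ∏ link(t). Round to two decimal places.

89.62

Link t=0→t=1:
ΣP(t=1)Q(t=0) = 551×1 + 1×297 = 551 + 297 = 848
ΣP(t=0)Q(t=0) = 560×1 + 1×297 = 560 + 297 = 857
link = 848/857 = 0.989498
Link t=1→t=2:
ΣP(t=2)Q(t=1) = 468×1 + 1×329 = 468 + 329 = 797
ΣP(t=1)Q(t=1) = 551×1 + 1×329 = 551 + 329 = 880
link = 797/880 = 0.905682
Chained index = 100 × 0.989498 × 0.905682 = 89.6171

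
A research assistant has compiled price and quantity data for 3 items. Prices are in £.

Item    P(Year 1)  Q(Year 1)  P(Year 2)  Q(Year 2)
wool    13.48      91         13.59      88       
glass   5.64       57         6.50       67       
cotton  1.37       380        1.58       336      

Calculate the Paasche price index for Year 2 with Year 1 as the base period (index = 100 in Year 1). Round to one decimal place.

106.8

Paasche price index uses current-period quantities as weights.
ΣP(Year 2)·Q(Year 2) = 13.59×88 + 6.50×67 + 1.58×336 = 1195.92 + 435.5 + 530.88 = 2162.3
ΣP(Year 1)·Q(Year 2) = 13.48×88 + 5.64×67 + 1.37×336 = 1186.24 + 377.88 + 460.32 = 2024.44
Index = 2162.3 / 2024.44 × 100 = 106.8098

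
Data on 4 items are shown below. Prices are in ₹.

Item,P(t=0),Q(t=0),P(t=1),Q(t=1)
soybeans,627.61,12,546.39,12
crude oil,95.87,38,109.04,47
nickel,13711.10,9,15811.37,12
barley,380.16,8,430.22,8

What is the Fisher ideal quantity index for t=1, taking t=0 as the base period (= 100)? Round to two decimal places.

Laspeyres component (base-period weights):
ΣP(t=0)Q(t=1) = 627.61×12 + 95.87×47 + 13711.10×12 + 380.16×8 = 7531.32 + 4505.89 + 164533.2 + 3041.28 = 179611.69
ΣP(t=0)Q(t=0) = 627.61×12 + 95.87×38 + 13711.10×9 + 380.16×8 = 7531.32 + 3643.06 + 123399.9 + 3041.28 = 137615.56
L = 179611.69 / 137615.56 × 100 = 130.5170
Paasche component (current-period weights):
ΣP(t=1)Q(t=1) = 546.39×12 + 109.04×47 + 15811.37×12 + 430.22×8 = 6556.68 + 5124.88 + 189736.44 + 3441.76 = 204859.76
ΣP(t=1)Q(t=0) = 546.39×12 + 109.04×38 + 15811.37×9 + 430.22×8 = 6556.68 + 4143.52 + 142302.33 + 3441.76 = 156444.29
P = 204859.76 / 156444.29 × 100 = 130.9474
Fisher = √(L × P) = √(130.5170 × 130.9474) = 130.7320

130.73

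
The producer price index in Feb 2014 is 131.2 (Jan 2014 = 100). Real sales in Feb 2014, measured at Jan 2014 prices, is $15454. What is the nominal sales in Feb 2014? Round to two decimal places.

20275.65

Nominal = Real × (Index/100) = 15454 × (131.2/100)
        = 15454 × 1.312 = 20275.6480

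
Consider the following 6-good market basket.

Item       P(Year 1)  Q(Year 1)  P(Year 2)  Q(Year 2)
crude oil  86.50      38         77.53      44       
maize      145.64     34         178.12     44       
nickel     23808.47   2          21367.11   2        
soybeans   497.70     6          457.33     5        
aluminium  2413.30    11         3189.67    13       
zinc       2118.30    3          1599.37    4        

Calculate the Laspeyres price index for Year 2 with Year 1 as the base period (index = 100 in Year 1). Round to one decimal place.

102.9

Laspeyres price index uses base-period quantities as weights.
ΣP(Year 2)·Q(Year 1) = 77.53×38 + 178.12×34 + 21367.11×2 + 457.33×6 + 3189.67×11 + 1599.37×3 = 2946.14 + 6056.08 + 42734.22 + 2743.98 + 35086.37 + 4798.11 = 94364.9
ΣP(Year 1)·Q(Year 1) = 86.50×38 + 145.64×34 + 23808.47×2 + 497.70×6 + 2413.30×11 + 2118.30×3 = 3287 + 4951.76 + 47616.94 + 2986.2 + 26546.3 + 6354.9 = 91743.1
Index = 94364.9 / 91743.1 × 100 = 102.8578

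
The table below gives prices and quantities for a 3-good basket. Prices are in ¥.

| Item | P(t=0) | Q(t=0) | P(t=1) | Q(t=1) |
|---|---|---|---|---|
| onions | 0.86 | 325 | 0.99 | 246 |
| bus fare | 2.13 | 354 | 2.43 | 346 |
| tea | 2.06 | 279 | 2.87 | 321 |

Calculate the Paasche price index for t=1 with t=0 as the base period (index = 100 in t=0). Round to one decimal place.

Paasche price index uses current-period quantities as weights.
ΣP(t=1)·Q(t=1) = 0.99×246 + 2.43×346 + 2.87×321 = 243.54 + 840.78 + 921.27 = 2005.59
ΣP(t=0)·Q(t=1) = 0.86×246 + 2.13×346 + 2.06×321 = 211.56 + 736.98 + 661.26 = 1609.8
Index = 2005.59 / 1609.8 × 100 = 124.5863

124.6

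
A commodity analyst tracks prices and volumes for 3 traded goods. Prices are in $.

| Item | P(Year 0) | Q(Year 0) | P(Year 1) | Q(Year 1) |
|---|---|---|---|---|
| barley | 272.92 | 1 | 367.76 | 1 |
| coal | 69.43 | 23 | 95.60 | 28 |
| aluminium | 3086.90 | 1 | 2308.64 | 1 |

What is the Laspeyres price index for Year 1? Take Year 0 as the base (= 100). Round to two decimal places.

Laspeyres price index uses base-period quantities as weights.
ΣP(Year 1)·Q(Year 0) = 367.76×1 + 95.60×23 + 2308.64×1 = 367.76 + 2198.8 + 2308.64 = 4875.2
ΣP(Year 0)·Q(Year 0) = 272.92×1 + 69.43×23 + 3086.90×1 = 272.92 + 1596.89 + 3086.9 = 4956.71
Index = 4875.2 / 4956.71 × 100 = 98.3556

98.36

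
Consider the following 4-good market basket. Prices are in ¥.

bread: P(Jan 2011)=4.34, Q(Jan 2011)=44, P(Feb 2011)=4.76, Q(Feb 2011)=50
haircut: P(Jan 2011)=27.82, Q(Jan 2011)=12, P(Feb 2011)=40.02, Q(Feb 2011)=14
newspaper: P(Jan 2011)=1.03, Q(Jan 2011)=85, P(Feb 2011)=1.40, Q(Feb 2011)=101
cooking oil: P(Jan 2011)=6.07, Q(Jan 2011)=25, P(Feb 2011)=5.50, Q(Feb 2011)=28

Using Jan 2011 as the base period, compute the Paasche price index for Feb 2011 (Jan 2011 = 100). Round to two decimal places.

Paasche price index uses current-period quantities as weights.
ΣP(Feb 2011)·Q(Feb 2011) = 4.76×50 + 40.02×14 + 1.40×101 + 5.50×28 = 238 + 560.28 + 141.4 + 154 = 1093.68
ΣP(Jan 2011)·Q(Feb 2011) = 4.34×50 + 27.82×14 + 1.03×101 + 6.07×28 = 217 + 389.48 + 104.03 + 169.96 = 880.47
Index = 1093.68 / 880.47 × 100 = 124.2155

124.22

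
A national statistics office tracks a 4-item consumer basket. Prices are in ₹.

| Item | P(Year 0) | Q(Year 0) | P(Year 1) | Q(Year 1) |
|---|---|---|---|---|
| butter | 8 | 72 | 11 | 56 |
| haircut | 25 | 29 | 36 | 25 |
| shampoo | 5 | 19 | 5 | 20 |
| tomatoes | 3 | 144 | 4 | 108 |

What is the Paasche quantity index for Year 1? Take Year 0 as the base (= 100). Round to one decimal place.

81.7

Paasche quantity index uses current-period prices as weights.
ΣP(Year 1)·Q(Year 1) = 11×56 + 36×25 + 5×20 + 4×108 = 616 + 900 + 100 + 432 = 2048
ΣP(Year 1)·Q(Year 0) = 11×72 + 36×29 + 5×19 + 4×144 = 792 + 1044 + 95 + 576 = 2507
Index = 2048 / 2507 × 100 = 81.6913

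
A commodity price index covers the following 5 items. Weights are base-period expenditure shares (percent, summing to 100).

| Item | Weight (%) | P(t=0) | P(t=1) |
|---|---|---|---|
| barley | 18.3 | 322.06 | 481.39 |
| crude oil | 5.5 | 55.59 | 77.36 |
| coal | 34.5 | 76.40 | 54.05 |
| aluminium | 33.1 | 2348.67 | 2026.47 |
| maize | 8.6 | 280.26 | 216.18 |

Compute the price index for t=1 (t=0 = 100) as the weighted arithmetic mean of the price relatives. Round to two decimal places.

barley: 18.3 × (481.39/322.06) = 18.3 × 1.494721 = 27.3534
crude oil: 5.5 × (77.36/55.59) = 5.5 × 1.391617 = 7.6539
coal: 34.5 × (54.05/76.40) = 34.5 × 0.707461 = 24.4074
aluminium: 33.1 × (2026.47/2348.67) = 33.1 × 0.862816 = 28.5592
maize: 8.6 × (216.18/280.26) = 8.6 × 0.771355 = 6.6337
Index = Σ wᵢ·(p₁ᵢ/p₀ᵢ) = 27.3534 + 7.6539 + 24.4074 + 28.5592 + 6.6337 = 94.6076

94.61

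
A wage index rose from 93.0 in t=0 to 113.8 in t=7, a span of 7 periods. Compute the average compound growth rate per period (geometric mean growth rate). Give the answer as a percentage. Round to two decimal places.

2.93%

Growth factor = (113.8/93.0)^(1/7) = (1.223656)^(1/7) = 1.029254
Growth rate = 1.029254 − 1 = 0.029254 = 2.9254%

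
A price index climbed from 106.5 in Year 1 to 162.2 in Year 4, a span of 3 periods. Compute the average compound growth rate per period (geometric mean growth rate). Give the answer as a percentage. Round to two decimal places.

15.05%

Growth factor = (162.2/106.5)^(1/3) = (1.523005)^(1/3) = 1.150537
Growth rate = 1.150537 − 1 = 0.150537 = 15.0537%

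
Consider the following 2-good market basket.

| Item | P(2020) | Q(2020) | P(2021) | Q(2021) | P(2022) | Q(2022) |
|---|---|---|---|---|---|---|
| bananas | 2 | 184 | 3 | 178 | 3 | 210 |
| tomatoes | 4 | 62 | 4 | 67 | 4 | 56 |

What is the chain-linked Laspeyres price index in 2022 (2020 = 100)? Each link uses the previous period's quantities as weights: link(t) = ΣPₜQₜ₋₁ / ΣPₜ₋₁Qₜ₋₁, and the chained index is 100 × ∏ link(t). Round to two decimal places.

129.87

Link 2020→2021:
ΣP(2021)Q(2020) = 3×184 + 4×62 = 552 + 248 = 800
ΣP(2020)Q(2020) = 2×184 + 4×62 = 368 + 248 = 616
link = 800/616 = 1.298701
Link 2021→2022:
ΣP(2022)Q(2021) = 3×178 + 4×67 = 534 + 268 = 802
ΣP(2021)Q(2021) = 3×178 + 4×67 = 534 + 268 = 802
link = 802/802 = 1.000000
Chained index = 100 × 1.298701 × 1.000000 = 129.8701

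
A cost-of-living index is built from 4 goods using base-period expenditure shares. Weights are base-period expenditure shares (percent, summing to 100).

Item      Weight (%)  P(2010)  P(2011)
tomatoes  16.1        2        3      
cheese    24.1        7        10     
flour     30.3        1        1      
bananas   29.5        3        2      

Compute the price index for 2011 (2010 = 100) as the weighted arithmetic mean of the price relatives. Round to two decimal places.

108.55

tomatoes: 16.1 × (3/2) = 16.1 × 1.500000 = 24.1500
cheese: 24.1 × (10/7) = 24.1 × 1.428571 = 34.4286
flour: 30.3 × (1/1) = 30.3 × 1.000000 = 30.3000
bananas: 29.5 × (2/3) = 29.5 × 0.666667 = 19.6667
Index = Σ wᵢ·(p₁ᵢ/p₀ᵢ) = 24.1500 + 34.4286 + 30.3000 + 19.6667 = 108.5452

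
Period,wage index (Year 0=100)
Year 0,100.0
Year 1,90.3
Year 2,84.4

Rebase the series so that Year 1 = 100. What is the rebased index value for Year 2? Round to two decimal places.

Rebased(Year 2) = 84.4 / 90.3 × 100 = 93.4662

93.47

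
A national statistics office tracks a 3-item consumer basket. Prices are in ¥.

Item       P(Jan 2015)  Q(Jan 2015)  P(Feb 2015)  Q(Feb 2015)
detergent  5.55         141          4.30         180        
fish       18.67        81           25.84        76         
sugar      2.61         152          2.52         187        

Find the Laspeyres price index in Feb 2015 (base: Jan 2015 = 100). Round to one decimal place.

114.5

Laspeyres price index uses base-period quantities as weights.
ΣP(Feb 2015)·Q(Jan 2015) = 4.30×141 + 25.84×81 + 2.52×152 = 606.3 + 2093.04 + 383.04 = 3082.38
ΣP(Jan 2015)·Q(Jan 2015) = 5.55×141 + 18.67×81 + 2.61×152 = 782.55 + 1512.27 + 396.72 = 2691.54
Index = 3082.38 / 2691.54 × 100 = 114.5211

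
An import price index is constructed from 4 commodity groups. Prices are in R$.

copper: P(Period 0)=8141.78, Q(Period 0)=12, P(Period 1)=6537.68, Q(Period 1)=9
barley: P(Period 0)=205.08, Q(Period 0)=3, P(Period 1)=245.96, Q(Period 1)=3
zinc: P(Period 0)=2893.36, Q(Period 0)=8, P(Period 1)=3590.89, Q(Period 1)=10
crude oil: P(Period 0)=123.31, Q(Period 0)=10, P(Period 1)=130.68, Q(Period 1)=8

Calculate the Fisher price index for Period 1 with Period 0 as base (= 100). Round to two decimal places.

Laspeyres component (base-period weights):
ΣP(Period 1)Q(Period 0) = 6537.68×12 + 245.96×3 + 3590.89×8 + 130.68×10 = 78452.16 + 737.88 + 28727.12 + 1306.8 = 109223.96
ΣP(Period 0)Q(Period 0) = 8141.78×12 + 205.08×3 + 2893.36×8 + 123.31×10 = 97701.36 + 615.24 + 23146.88 + 1233.1 = 122696.58
L = 109223.96 / 122696.58 × 100 = 89.0196
Paasche component (current-period weights):
ΣP(Period 1)Q(Period 1) = 6537.68×9 + 245.96×3 + 3590.89×10 + 130.68×8 = 58839.12 + 737.88 + 35908.9 + 1045.44 = 96531.34
ΣP(Period 0)Q(Period 1) = 8141.78×9 + 205.08×3 + 2893.36×10 + 123.31×8 = 73276.02 + 615.24 + 28933.6 + 986.48 = 103811.34
P = 96531.34 / 103811.34 × 100 = 92.9873
Fisher = √(L × P) = √(89.0196 × 92.9873) = 90.9818

90.98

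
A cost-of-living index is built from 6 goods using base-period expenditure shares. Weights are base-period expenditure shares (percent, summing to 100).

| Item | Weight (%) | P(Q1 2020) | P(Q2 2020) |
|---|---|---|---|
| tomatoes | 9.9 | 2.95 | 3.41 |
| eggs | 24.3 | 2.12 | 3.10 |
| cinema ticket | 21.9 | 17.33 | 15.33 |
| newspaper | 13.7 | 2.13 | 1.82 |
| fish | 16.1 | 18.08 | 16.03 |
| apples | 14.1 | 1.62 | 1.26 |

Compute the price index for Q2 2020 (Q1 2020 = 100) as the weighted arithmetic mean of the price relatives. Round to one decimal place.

103.3

tomatoes: 9.9 × (3.41/2.95) = 9.9 × 1.155932 = 11.4437
eggs: 24.3 × (3.10/2.12) = 24.3 × 1.462264 = 35.5330
cinema ticket: 21.9 × (15.33/17.33) = 21.9 × 0.884593 = 19.3726
newspaper: 13.7 × (1.82/2.13) = 13.7 × 0.854460 = 11.7061
fish: 16.1 × (16.03/18.08) = 16.1 × 0.886615 = 14.2745
apples: 14.1 × (1.26/1.62) = 14.1 × 0.777778 = 10.9667
Index = Σ wᵢ·(p₁ᵢ/p₀ᵢ) = 11.4437 + 35.5330 + 19.3726 + 11.7061 + 14.2745 + 10.9667 = 103.2966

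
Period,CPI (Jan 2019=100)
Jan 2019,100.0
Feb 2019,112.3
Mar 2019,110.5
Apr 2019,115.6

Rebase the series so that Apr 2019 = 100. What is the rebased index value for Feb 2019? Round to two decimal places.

Rebased(Feb 2019) = 112.3 / 115.6 × 100 = 97.1453

97.15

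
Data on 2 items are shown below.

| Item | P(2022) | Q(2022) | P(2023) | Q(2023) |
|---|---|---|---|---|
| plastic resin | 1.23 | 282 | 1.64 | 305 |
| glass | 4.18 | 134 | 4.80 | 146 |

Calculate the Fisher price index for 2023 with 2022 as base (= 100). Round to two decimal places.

Laspeyres component (base-period weights):
ΣP(2023)Q(2022) = 1.64×282 + 4.80×134 = 462.48 + 643.2 = 1105.68
ΣP(2022)Q(2022) = 1.23×282 + 4.18×134 = 346.86 + 560.12 = 906.98
L = 1105.68 / 906.98 × 100 = 121.9079
Paasche component (current-period weights):
ΣP(2023)Q(2023) = 1.64×305 + 4.80×146 = 500.2 + 700.8 = 1201
ΣP(2022)Q(2023) = 1.23×305 + 4.18×146 = 375.15 + 610.28 = 985.43
P = 1201 / 985.43 × 100 = 121.8757
Fisher = √(L × P) = √(121.9079 × 121.8757) = 121.8918

121.89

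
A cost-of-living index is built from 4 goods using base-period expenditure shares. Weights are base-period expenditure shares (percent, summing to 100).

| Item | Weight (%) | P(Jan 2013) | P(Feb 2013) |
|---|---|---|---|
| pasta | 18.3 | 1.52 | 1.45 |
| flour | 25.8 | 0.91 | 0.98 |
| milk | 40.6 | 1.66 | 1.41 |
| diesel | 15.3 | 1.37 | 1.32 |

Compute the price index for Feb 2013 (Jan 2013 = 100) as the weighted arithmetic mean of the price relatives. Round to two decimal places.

pasta: 18.3 × (1.45/1.52) = 18.3 × 0.953947 = 17.4572
flour: 25.8 × (0.98/0.91) = 25.8 × 1.076923 = 27.7846
milk: 40.6 × (1.41/1.66) = 40.6 × 0.849398 = 34.4855
diesel: 15.3 × (1.32/1.37) = 15.3 × 0.963504 = 14.7416
Index = Σ wᵢ·(p₁ᵢ/p₀ᵢ) = 17.4572 + 27.7846 + 34.4855 + 14.7416 = 94.4690

94.47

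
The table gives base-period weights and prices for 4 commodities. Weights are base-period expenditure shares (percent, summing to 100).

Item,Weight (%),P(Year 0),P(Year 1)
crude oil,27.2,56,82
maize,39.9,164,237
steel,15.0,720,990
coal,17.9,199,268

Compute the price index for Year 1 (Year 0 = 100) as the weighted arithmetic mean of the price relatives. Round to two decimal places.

142.22

crude oil: 27.2 × (82/56) = 27.2 × 1.464286 = 39.8286
maize: 39.9 × (237/164) = 39.9 × 1.445122 = 57.6604
steel: 15.0 × (990/720) = 15.0 × 1.375000 = 20.6250
coal: 17.9 × (268/199) = 17.9 × 1.346734 = 24.1065
Index = Σ wᵢ·(p₁ᵢ/p₀ᵢ) = 39.8286 + 57.6604 + 20.6250 + 24.1065 = 142.2205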